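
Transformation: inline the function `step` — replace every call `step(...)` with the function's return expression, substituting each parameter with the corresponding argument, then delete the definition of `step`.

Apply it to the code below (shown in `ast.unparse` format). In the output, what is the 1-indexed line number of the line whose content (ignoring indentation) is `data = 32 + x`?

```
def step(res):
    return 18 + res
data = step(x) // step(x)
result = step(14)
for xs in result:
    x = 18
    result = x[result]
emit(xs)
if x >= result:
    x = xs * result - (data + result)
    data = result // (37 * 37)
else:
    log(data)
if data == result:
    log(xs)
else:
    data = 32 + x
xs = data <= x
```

Transformed code:
data = (18 + x) // (18 + x)
result = 18 + 14
for xs in result:
    x = 18
    result = x[result]
emit(xs)
if x >= result:
    x = xs * result - (data + result)
    data = result // (37 * 37)
else:
    log(data)
if data == result:
    log(xs)
else:
    data = 32 + x
xs = data <= x

15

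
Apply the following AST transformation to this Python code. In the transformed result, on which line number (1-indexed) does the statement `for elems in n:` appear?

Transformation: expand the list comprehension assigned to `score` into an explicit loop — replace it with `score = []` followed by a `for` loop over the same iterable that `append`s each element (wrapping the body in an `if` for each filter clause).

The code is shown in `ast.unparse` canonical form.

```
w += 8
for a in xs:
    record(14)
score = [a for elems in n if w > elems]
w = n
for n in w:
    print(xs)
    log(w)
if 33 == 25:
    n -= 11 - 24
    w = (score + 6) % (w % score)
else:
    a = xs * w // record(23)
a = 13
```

5

Transformed code:
w += 8
for a in xs:
    record(14)
score = []
for elems in n:
    if w > elems:
        score.append(a)
w = n
for n in w:
    print(xs)
    log(w)
if 33 == 25:
    n -= 11 - 24
    w = (score + 6) % (w % score)
else:
    a = xs * w // record(23)
a = 13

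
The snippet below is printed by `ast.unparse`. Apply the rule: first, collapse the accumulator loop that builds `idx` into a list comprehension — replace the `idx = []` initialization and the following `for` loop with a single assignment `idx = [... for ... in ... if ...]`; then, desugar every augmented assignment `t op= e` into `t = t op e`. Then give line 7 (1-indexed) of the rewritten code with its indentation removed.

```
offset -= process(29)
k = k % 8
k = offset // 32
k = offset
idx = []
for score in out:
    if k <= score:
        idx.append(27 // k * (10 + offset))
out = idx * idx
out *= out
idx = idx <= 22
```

Transformed code:
offset = offset - process(29)
k = k % 8
k = offset // 32
k = offset
idx = [27 // k * (10 + offset) for score in out if k <= score]
out = idx * idx
out = out * out
idx = idx <= 22

out = out * out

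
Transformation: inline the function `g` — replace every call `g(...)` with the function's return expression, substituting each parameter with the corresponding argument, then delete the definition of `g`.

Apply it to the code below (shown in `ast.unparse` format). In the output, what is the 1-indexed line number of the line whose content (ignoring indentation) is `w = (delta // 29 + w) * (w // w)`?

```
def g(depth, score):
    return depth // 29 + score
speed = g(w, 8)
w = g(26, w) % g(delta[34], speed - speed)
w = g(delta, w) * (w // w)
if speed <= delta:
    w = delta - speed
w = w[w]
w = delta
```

3

Transformed code:
speed = w // 29 + 8
w = (26 // 29 + w) % (delta[34] // 29 + (speed - speed))
w = (delta // 29 + w) * (w // w)
if speed <= delta:
    w = delta - speed
w = w[w]
w = delta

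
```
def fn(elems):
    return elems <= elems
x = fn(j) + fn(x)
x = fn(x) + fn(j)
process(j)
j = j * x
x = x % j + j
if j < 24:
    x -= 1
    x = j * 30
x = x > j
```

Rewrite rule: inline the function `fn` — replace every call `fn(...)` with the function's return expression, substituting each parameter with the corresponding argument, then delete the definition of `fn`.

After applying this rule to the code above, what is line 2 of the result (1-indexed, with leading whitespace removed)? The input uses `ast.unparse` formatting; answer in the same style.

x = (x <= x) + (j <= j)

Transformed code:
x = (j <= j) + (x <= x)
x = (x <= x) + (j <= j)
process(j)
j = j * x
x = x % j + j
if j < 24:
    x -= 1
    x = j * 30
x = x > j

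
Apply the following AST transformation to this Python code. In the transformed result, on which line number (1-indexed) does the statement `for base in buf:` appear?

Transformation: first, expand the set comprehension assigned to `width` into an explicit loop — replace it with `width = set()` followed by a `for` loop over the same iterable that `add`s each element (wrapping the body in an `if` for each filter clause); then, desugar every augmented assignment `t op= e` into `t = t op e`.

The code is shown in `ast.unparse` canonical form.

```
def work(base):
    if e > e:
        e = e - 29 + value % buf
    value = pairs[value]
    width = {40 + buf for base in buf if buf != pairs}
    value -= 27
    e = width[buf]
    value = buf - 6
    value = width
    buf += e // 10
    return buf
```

Transformed code:
def work(base):
    if e > e:
        e = e - 29 + value % buf
    value = pairs[value]
    width = set()
    for base in buf:
        if buf != pairs:
            width.add(40 + buf)
    value = value - 27
    e = width[buf]
    value = buf - 6
    value = width
    buf = buf + e // 10
    return buf

6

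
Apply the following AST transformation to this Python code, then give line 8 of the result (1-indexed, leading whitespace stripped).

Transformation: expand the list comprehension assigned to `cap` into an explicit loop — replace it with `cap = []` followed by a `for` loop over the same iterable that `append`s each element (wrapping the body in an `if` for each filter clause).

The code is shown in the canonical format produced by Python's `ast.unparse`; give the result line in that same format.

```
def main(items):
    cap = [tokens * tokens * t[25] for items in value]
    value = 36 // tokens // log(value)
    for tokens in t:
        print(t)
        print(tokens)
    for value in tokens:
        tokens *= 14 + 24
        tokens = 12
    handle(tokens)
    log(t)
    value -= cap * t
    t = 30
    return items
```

print(tokens)

Transformed code:
def main(items):
    cap = []
    for items in value:
        cap.append(tokens * tokens * t[25])
    value = 36 // tokens // log(value)
    for tokens in t:
        print(t)
        print(tokens)
    for value in tokens:
        tokens *= 14 + 24
        tokens = 12
    handle(tokens)
    log(t)
    value -= cap * t
    t = 30
    return items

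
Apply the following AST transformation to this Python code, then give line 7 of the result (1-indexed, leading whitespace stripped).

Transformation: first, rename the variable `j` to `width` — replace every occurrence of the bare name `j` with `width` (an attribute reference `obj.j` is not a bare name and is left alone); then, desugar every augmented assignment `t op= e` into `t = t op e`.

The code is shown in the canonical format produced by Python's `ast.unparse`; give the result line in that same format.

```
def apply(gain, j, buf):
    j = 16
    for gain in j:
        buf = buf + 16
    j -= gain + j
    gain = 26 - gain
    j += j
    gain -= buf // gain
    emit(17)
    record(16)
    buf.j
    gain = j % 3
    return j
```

Transformed code:
def apply(gain, width, buf):
    width = 16
    for gain in width:
        buf = buf + 16
    width = width - (gain + width)
    gain = 26 - gain
    width = width + width
    gain = gain - buf // gain
    emit(17)
    record(16)
    buf.j
    gain = width % 3
    return width

width = width + width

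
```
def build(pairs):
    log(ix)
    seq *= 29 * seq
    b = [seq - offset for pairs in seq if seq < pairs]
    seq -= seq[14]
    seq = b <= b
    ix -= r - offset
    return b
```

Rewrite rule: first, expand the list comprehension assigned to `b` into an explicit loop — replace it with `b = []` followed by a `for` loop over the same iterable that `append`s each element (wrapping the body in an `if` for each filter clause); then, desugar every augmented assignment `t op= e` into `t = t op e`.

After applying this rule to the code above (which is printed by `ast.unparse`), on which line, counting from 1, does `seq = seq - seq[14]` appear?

Transformed code:
def build(pairs):
    log(ix)
    seq = seq * (29 * seq)
    b = []
    for pairs in seq:
        if seq < pairs:
            b.append(seq - offset)
    seq = seq - seq[14]
    seq = b <= b
    ix = ix - (r - offset)
    return b

8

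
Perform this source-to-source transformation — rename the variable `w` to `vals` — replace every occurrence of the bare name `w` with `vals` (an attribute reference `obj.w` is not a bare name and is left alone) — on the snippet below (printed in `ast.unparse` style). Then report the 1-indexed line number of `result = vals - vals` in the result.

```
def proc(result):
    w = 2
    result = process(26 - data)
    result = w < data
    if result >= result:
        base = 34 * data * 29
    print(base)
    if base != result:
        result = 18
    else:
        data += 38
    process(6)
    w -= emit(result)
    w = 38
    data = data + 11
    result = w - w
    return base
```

Transformed code:
def proc(result):
    vals = 2
    result = process(26 - data)
    result = vals < data
    if result >= result:
        base = 34 * data * 29
    print(base)
    if base != result:
        result = 18
    else:
        data += 38
    process(6)
    vals -= emit(result)
    vals = 38
    data = data + 11
    result = vals - vals
    return base

16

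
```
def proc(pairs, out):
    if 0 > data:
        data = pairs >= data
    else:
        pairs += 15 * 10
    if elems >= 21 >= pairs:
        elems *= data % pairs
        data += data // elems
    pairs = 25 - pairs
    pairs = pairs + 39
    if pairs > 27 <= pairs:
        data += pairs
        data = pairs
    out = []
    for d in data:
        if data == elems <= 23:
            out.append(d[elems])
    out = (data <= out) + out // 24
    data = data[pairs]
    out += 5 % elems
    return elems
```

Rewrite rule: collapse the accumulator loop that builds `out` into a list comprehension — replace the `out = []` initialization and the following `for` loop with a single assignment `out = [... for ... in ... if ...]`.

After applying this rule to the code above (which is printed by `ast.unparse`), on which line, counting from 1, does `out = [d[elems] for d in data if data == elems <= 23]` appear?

14

Transformed code:
def proc(pairs, out):
    if 0 > data:
        data = pairs >= data
    else:
        pairs += 15 * 10
    if elems >= 21 >= pairs:
        elems *= data % pairs
        data += data // elems
    pairs = 25 - pairs
    pairs = pairs + 39
    if pairs > 27 <= pairs:
        data += pairs
        data = pairs
    out = [d[elems] for d in data if data == elems <= 23]
    out = (data <= out) + out // 24
    data = data[pairs]
    out += 5 % elems
    return elems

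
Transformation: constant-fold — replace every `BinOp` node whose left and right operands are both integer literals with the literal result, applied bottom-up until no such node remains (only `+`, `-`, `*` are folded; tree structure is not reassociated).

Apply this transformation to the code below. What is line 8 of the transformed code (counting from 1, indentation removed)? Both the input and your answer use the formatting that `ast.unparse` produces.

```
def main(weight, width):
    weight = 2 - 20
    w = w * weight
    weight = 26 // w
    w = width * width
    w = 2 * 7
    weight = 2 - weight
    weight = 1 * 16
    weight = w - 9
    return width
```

weight = 16

Transformed code:
def main(weight, width):
    weight = -18
    w = w * weight
    weight = 26 // w
    w = width * width
    w = 14
    weight = 2 - weight
    weight = 16
    weight = w - 9
    return width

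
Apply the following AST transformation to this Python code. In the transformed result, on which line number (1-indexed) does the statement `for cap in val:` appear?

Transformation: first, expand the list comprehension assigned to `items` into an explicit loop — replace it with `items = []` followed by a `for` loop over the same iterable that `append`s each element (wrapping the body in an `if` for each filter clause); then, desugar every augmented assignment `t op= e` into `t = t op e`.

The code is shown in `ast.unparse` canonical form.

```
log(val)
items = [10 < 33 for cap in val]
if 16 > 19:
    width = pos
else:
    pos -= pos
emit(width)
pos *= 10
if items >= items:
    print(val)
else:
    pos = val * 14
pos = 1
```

Transformed code:
log(val)
items = []
for cap in val:
    items.append(10 < 33)
if 16 > 19:
    width = pos
else:
    pos = pos - pos
emit(width)
pos = pos * 10
if items >= items:
    print(val)
else:
    pos = val * 14
pos = 1

3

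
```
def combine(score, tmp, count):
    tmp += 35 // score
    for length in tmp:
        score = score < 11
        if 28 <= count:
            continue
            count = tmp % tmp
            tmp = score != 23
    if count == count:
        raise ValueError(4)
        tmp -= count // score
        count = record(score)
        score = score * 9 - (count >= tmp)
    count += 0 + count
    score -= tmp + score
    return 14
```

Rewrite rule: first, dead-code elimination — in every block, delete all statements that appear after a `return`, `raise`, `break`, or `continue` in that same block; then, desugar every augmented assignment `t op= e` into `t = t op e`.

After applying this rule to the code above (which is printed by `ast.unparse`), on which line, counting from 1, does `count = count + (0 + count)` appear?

Transformed code:
def combine(score, tmp, count):
    tmp = tmp + 35 // score
    for length in tmp:
        score = score < 11
        if 28 <= count:
            continue
    if count == count:
        raise ValueError(4)
    count = count + (0 + count)
    score = score - (tmp + score)
    return 14

9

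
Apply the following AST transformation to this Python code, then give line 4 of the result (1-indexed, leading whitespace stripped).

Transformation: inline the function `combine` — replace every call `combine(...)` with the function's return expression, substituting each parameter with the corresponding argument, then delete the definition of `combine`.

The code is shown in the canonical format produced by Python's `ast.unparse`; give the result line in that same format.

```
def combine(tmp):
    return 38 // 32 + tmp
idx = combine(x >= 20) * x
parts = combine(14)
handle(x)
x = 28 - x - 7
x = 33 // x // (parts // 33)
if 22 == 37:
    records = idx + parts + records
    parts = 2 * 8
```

Transformed code:
idx = (38 // 32 + (x >= 20)) * x
parts = 38 // 32 + 14
handle(x)
x = 28 - x - 7
x = 33 // x // (parts // 33)
if 22 == 37:
    records = idx + parts + records
    parts = 2 * 8

x = 28 - x - 7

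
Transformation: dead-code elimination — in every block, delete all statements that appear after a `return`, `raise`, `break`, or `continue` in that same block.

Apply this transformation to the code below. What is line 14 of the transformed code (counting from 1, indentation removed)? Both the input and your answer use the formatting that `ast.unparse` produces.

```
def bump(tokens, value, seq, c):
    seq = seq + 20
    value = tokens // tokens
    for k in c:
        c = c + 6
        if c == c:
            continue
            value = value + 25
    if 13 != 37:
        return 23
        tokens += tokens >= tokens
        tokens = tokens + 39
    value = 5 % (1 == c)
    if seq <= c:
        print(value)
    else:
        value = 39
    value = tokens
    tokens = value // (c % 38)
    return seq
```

Transformed code:
def bump(tokens, value, seq, c):
    seq = seq + 20
    value = tokens // tokens
    for k in c:
        c = c + 6
        if c == c:
            continue
    if 13 != 37:
        return 23
    value = 5 % (1 == c)
    if seq <= c:
        print(value)
    else:
        value = 39
    value = tokens
    tokens = value // (c % 38)
    return seq

value = 39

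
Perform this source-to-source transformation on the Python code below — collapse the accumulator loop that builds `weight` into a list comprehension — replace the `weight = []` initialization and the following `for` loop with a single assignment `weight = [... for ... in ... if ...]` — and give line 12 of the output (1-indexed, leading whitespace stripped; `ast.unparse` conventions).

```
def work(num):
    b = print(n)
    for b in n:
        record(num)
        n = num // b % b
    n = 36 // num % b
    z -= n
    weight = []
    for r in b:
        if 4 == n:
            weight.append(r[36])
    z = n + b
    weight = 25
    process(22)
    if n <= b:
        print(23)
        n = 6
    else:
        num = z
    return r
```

Transformed code:
def work(num):
    b = print(n)
    for b in n:
        record(num)
        n = num // b % b
    n = 36 // num % b
    z -= n
    weight = [r[36] for r in b if 4 == n]
    z = n + b
    weight = 25
    process(22)
    if n <= b:
        print(23)
        n = 6
    else:
        num = z
    return r

if n <= b:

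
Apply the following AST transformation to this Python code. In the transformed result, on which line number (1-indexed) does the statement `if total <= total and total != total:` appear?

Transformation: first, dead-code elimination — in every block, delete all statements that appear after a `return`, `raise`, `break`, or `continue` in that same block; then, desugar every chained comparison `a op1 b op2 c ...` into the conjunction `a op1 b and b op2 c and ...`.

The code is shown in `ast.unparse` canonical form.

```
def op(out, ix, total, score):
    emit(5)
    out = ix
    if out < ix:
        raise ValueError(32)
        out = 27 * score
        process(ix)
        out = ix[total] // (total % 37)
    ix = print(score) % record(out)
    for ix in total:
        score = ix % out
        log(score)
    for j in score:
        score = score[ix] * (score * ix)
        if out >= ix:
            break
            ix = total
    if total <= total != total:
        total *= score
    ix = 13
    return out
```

Transformed code:
def op(out, ix, total, score):
    emit(5)
    out = ix
    if out < ix:
        raise ValueError(32)
    ix = print(score) % record(out)
    for ix in total:
        score = ix % out
        log(score)
    for j in score:
        score = score[ix] * (score * ix)
        if out >= ix:
            break
    if total <= total and total != total:
        total *= score
    ix = 13
    return out

14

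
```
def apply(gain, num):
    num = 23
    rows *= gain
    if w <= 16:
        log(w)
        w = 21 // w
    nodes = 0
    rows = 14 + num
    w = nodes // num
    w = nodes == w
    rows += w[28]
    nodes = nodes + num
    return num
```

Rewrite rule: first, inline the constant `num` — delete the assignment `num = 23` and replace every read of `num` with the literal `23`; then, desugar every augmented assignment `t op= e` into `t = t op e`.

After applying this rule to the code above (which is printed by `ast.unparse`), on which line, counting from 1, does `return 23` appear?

12

Transformed code:
def apply(gain, num):
    rows = rows * gain
    if w <= 16:
        log(w)
        w = 21 // w
    nodes = 0
    rows = 14 + 23
    w = nodes // 23
    w = nodes == w
    rows = rows + w[28]
    nodes = nodes + 23
    return 23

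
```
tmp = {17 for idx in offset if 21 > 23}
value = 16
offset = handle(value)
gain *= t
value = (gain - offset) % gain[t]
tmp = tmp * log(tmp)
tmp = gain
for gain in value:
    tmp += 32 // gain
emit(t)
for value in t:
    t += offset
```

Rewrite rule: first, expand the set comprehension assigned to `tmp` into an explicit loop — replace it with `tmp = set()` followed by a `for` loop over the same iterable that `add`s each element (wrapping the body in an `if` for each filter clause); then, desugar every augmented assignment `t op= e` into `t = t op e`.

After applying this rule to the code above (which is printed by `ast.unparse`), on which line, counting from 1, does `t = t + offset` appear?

15

Transformed code:
tmp = set()
for idx in offset:
    if 21 > 23:
        tmp.add(17)
value = 16
offset = handle(value)
gain = gain * t
value = (gain - offset) % gain[t]
tmp = tmp * log(tmp)
tmp = gain
for gain in value:
    tmp = tmp + 32 // gain
emit(t)
for value in t:
    t = t + offset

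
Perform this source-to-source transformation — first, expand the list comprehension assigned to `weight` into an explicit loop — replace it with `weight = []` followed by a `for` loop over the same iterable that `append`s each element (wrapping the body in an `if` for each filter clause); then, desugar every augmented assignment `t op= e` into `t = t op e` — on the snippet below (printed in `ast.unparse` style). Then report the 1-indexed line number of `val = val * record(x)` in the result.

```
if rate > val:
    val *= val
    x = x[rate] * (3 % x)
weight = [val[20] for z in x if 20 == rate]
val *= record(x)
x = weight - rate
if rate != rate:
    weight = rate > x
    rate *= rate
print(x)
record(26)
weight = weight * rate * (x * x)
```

Transformed code:
if rate > val:
    val = val * val
    x = x[rate] * (3 % x)
weight = []
for z in x:
    if 20 == rate:
        weight.append(val[20])
val = val * record(x)
x = weight - rate
if rate != rate:
    weight = rate > x
    rate = rate * rate
print(x)
record(26)
weight = weight * rate * (x * x)

8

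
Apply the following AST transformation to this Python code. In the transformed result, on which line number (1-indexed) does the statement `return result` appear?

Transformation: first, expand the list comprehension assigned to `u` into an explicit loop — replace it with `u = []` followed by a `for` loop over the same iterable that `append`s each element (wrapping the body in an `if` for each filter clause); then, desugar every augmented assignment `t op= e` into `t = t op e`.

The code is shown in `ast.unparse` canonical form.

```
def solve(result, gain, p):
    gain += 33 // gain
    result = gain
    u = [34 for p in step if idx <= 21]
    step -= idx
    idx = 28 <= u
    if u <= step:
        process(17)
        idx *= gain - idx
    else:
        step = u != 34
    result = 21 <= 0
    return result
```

16

Transformed code:
def solve(result, gain, p):
    gain = gain + 33 // gain
    result = gain
    u = []
    for p in step:
        if idx <= 21:
            u.append(34)
    step = step - idx
    idx = 28 <= u
    if u <= step:
        process(17)
        idx = idx * (gain - idx)
    else:
        step = u != 34
    result = 21 <= 0
    return result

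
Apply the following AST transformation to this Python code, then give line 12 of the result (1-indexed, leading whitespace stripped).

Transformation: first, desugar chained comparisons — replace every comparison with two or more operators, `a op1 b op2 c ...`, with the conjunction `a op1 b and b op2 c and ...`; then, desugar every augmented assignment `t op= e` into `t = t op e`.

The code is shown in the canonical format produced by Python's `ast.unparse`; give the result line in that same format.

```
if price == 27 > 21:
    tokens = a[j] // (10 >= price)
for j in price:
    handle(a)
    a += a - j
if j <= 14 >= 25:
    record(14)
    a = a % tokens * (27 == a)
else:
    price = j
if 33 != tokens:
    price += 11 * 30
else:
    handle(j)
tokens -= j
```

Transformed code:
if price == 27 and 27 > 21:
    tokens = a[j] // (10 >= price)
for j in price:
    handle(a)
    a = a + (a - j)
if j <= 14 and 14 >= 25:
    record(14)
    a = a % tokens * (27 == a)
else:
    price = j
if 33 != tokens:
    price = price + 11 * 30
else:
    handle(j)
tokens = tokens - j

price = price + 11 * 30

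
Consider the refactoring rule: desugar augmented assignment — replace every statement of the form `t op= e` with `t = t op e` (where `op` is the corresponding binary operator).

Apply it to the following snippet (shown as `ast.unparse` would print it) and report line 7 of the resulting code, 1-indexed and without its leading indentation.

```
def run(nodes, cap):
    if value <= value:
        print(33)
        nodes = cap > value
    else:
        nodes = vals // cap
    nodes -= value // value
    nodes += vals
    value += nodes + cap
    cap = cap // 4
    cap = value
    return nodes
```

Transformed code:
def run(nodes, cap):
    if value <= value:
        print(33)
        nodes = cap > value
    else:
        nodes = vals // cap
    nodes = nodes - value // value
    nodes = nodes + vals
    value = value + (nodes + cap)
    cap = cap // 4
    cap = value
    return nodes

nodes = nodes - value // value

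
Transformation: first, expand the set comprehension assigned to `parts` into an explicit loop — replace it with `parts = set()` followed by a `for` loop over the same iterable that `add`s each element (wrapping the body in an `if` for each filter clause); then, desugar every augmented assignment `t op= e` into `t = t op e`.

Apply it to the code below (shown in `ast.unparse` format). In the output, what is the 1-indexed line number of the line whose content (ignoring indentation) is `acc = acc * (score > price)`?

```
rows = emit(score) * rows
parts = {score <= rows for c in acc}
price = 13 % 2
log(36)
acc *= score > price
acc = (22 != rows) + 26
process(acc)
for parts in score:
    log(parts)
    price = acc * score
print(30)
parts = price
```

Transformed code:
rows = emit(score) * rows
parts = set()
for c in acc:
    parts.add(score <= rows)
price = 13 % 2
log(36)
acc = acc * (score > price)
acc = (22 != rows) + 26
process(acc)
for parts in score:
    log(parts)
    price = acc * score
print(30)
parts = price

7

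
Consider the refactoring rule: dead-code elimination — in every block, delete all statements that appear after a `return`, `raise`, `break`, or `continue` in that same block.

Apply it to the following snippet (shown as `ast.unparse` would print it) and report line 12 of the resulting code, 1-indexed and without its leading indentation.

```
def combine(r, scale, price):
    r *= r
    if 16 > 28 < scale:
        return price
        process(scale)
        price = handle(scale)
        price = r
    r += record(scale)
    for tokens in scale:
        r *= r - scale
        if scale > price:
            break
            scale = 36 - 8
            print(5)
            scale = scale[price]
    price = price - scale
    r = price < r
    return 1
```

return 1

Transformed code:
def combine(r, scale, price):
    r *= r
    if 16 > 28 < scale:
        return price
    r += record(scale)
    for tokens in scale:
        r *= r - scale
        if scale > price:
            break
    price = price - scale
    r = price < r
    return 1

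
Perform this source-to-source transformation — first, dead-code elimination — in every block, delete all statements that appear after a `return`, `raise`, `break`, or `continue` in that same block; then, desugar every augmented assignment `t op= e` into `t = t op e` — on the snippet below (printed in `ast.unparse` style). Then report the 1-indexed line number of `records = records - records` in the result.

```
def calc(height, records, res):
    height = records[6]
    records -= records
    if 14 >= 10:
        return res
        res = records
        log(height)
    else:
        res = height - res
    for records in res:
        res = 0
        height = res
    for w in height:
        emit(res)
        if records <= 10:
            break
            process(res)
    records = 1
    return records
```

3

Transformed code:
def calc(height, records, res):
    height = records[6]
    records = records - records
    if 14 >= 10:
        return res
    else:
        res = height - res
    for records in res:
        res = 0
        height = res
    for w in height:
        emit(res)
        if records <= 10:
            break
    records = 1
    return records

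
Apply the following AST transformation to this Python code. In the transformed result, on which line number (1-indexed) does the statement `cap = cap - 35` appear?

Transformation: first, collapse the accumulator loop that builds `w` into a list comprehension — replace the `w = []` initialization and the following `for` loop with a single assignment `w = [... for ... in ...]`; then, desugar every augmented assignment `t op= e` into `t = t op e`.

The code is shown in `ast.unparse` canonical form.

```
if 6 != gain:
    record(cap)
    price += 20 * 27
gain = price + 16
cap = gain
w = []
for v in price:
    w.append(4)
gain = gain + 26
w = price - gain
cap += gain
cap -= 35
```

10

Transformed code:
if 6 != gain:
    record(cap)
    price = price + 20 * 27
gain = price + 16
cap = gain
w = [4 for v in price]
gain = gain + 26
w = price - gain
cap = cap + gain
cap = cap - 35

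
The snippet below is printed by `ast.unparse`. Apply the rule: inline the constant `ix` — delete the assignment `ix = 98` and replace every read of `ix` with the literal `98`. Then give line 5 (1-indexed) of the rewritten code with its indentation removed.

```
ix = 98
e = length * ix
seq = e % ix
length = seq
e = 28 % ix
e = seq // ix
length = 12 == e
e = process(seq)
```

Transformed code:
e = length * 98
seq = e % 98
length = seq
e = 28 % 98
e = seq // 98
length = 12 == e
e = process(seq)

e = seq // 98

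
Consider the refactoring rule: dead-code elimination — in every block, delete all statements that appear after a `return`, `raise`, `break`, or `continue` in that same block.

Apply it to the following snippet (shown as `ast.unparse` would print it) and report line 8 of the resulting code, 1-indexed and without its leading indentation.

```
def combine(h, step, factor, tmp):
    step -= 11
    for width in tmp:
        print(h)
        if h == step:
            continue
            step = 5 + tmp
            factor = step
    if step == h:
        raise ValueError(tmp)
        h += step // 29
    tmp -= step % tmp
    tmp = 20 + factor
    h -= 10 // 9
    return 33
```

Transformed code:
def combine(h, step, factor, tmp):
    step -= 11
    for width in tmp:
        print(h)
        if h == step:
            continue
    if step == h:
        raise ValueError(tmp)
    tmp -= step % tmp
    tmp = 20 + factor
    h -= 10 // 9
    return 33

raise ValueError(tmp)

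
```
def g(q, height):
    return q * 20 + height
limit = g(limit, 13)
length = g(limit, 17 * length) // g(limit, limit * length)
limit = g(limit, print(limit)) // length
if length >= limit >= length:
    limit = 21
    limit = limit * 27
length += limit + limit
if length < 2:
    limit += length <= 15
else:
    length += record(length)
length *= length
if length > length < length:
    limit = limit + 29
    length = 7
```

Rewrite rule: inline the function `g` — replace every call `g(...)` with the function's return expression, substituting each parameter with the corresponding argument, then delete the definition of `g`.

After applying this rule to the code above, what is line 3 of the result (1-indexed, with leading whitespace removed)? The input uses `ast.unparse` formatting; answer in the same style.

limit = (limit * 20 + print(limit)) // length

Transformed code:
limit = limit * 20 + 13
length = (limit * 20 + 17 * length) // (limit * 20 + limit * length)
limit = (limit * 20 + print(limit)) // length
if length >= limit >= length:
    limit = 21
    limit = limit * 27
length += limit + limit
if length < 2:
    limit += length <= 15
else:
    length += record(length)
length *= length
if length > length < length:
    limit = limit + 29
    length = 7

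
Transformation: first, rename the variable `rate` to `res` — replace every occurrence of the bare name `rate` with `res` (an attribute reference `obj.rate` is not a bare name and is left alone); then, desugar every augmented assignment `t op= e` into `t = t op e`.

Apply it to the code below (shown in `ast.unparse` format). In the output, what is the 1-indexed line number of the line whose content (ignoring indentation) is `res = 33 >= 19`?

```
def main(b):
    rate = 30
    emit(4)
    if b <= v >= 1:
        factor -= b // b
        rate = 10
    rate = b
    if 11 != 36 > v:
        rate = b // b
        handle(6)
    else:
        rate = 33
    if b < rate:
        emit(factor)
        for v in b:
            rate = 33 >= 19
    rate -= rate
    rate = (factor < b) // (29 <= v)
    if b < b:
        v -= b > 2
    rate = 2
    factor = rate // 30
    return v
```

Transformed code:
def main(b):
    res = 30
    emit(4)
    if b <= v >= 1:
        factor = factor - b // b
        res = 10
    res = b
    if 11 != 36 > v:
        res = b // b
        handle(6)
    else:
        res = 33
    if b < res:
        emit(factor)
        for v in b:
            res = 33 >= 19
    res = res - res
    res = (factor < b) // (29 <= v)
    if b < b:
        v = v - (b > 2)
    res = 2
    factor = res // 30
    return v

16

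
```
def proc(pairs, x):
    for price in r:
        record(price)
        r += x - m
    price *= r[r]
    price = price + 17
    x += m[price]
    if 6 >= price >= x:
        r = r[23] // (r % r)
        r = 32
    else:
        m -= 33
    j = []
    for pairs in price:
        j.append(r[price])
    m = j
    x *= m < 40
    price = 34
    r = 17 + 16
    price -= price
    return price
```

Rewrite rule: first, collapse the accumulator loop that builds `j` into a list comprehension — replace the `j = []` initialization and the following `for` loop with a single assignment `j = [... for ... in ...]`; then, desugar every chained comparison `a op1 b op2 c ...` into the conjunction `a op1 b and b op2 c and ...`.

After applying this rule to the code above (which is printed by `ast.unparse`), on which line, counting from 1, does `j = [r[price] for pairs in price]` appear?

13

Transformed code:
def proc(pairs, x):
    for price in r:
        record(price)
        r += x - m
    price *= r[r]
    price = price + 17
    x += m[price]
    if 6 >= price and price >= x:
        r = r[23] // (r % r)
        r = 32
    else:
        m -= 33
    j = [r[price] for pairs in price]
    m = j
    x *= m < 40
    price = 34
    r = 17 + 16
    price -= price
    return price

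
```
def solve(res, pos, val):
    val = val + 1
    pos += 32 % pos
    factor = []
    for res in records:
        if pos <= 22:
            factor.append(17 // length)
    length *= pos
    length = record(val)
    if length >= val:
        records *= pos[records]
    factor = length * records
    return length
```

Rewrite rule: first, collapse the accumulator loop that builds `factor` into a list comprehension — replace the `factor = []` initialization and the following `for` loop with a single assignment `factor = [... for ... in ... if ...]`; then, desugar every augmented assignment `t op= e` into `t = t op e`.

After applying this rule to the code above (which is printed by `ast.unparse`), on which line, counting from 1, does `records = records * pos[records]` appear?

Transformed code:
def solve(res, pos, val):
    val = val + 1
    pos = pos + 32 % pos
    factor = [17 // length for res in records if pos <= 22]
    length = length * pos
    length = record(val)
    if length >= val:
        records = records * pos[records]
    factor = length * records
    return length

8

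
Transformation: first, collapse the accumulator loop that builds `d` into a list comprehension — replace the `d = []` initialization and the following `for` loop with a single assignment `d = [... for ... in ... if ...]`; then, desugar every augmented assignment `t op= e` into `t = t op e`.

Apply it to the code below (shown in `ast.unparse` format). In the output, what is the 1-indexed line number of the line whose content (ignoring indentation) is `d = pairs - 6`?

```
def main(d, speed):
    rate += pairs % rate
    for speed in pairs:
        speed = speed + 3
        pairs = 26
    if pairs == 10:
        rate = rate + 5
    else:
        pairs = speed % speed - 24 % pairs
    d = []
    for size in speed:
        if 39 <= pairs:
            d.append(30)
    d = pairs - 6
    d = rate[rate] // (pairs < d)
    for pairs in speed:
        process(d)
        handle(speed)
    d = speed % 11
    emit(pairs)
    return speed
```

11

Transformed code:
def main(d, speed):
    rate = rate + pairs % rate
    for speed in pairs:
        speed = speed + 3
        pairs = 26
    if pairs == 10:
        rate = rate + 5
    else:
        pairs = speed % speed - 24 % pairs
    d = [30 for size in speed if 39 <= pairs]
    d = pairs - 6
    d = rate[rate] // (pairs < d)
    for pairs in speed:
        process(d)
        handle(speed)
    d = speed % 11
    emit(pairs)
    return speed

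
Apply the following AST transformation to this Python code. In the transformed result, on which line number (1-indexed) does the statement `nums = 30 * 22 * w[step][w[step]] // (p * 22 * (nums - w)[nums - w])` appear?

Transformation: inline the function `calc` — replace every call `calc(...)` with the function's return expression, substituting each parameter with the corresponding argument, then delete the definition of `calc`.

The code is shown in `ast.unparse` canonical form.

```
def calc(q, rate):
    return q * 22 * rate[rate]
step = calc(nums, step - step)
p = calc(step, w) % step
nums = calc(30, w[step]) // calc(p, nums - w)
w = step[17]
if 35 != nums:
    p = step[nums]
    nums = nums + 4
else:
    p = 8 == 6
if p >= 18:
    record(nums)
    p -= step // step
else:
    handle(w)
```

Transformed code:
step = nums * 22 * (step - step)[step - step]
p = step * 22 * w[w] % step
nums = 30 * 22 * w[step][w[step]] // (p * 22 * (nums - w)[nums - w])
w = step[17]
if 35 != nums:
    p = step[nums]
    nums = nums + 4
else:
    p = 8 == 6
if p >= 18:
    record(nums)
    p -= step // step
else:
    handle(w)

3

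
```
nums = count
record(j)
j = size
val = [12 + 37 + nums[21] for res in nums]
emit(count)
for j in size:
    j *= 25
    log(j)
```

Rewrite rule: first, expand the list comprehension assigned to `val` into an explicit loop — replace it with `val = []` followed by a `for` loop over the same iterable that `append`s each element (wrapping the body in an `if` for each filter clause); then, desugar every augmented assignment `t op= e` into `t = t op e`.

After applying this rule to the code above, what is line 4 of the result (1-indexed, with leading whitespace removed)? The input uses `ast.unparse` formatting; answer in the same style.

val = []

Transformed code:
nums = count
record(j)
j = size
val = []
for res in nums:
    val.append(12 + 37 + nums[21])
emit(count)
for j in size:
    j = j * 25
    log(j)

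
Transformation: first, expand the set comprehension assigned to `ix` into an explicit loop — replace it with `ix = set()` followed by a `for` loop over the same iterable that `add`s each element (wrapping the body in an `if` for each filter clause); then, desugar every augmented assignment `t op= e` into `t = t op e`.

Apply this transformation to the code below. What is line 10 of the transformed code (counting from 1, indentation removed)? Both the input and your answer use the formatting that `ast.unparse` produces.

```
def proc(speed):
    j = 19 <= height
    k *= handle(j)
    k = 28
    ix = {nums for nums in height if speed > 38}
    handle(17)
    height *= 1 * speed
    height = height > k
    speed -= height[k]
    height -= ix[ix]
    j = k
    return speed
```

Transformed code:
def proc(speed):
    j = 19 <= height
    k = k * handle(j)
    k = 28
    ix = set()
    for nums in height:
        if speed > 38:
            ix.add(nums)
    handle(17)
    height = height * (1 * speed)
    height = height > k
    speed = speed - height[k]
    height = height - ix[ix]
    j = k
    return speed

height = height * (1 * speed)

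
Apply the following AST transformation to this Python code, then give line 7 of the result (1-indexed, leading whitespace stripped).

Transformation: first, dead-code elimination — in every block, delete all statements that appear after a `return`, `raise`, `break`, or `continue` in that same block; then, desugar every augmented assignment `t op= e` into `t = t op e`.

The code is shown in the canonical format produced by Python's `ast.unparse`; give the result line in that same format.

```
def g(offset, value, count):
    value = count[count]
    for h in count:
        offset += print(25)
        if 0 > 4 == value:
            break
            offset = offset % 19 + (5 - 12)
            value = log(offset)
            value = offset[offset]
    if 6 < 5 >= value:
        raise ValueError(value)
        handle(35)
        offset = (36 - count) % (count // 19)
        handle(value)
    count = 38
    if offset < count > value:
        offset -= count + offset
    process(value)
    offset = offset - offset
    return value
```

Transformed code:
def g(offset, value, count):
    value = count[count]
    for h in count:
        offset = offset + print(25)
        if 0 > 4 == value:
            break
    if 6 < 5 >= value:
        raise ValueError(value)
    count = 38
    if offset < count > value:
        offset = offset - (count + offset)
    process(value)
    offset = offset - offset
    return value

if 6 < 5 >= value: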